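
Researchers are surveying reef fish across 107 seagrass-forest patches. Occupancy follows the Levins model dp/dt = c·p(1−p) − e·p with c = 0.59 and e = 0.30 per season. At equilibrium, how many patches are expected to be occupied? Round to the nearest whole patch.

53

p* = 1 − e/c = 1 − 0.30/0.59 = 0.4915.
Expected occupied patches = N × p* = 107 × 0.4915 = 52.59 ≈ 53.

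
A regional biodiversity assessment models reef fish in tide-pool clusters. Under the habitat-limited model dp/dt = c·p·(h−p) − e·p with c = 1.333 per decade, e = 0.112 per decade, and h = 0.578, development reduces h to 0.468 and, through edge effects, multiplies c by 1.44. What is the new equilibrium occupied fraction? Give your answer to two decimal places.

Before: p* = h − e/c = 0.578 − 0.112/1.333 = 0.578 − 0.0840 = 0.4940.
After: c = 1.91952, e = 0.112, h = 0.468; p* = 0.468 − 0.112/1.91952 = 0.4097.

0.41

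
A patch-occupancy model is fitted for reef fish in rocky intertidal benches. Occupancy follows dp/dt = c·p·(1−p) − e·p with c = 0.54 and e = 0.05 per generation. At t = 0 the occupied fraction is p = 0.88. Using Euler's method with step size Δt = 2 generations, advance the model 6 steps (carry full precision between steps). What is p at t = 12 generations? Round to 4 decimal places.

0.9074

Update rule: p ← p + [c·p·(1−p) − e·p]·Δt with Δt = 2.
t = 2: p = 0.88000 + (+0.02605) = 0.90605
t = 4: p = 0.90605 + (+0.00133) = 0.90738
t = 6: p = 0.90738 + (+0.00003) = 0.90741
t = 8: p = 0.90741 + (+0.00000) = 0.90741
t = 10: p = 0.90741 + (+0.00000) = 0.90741
t = 12: p = 0.90741 + (+0.00000) = 0.90741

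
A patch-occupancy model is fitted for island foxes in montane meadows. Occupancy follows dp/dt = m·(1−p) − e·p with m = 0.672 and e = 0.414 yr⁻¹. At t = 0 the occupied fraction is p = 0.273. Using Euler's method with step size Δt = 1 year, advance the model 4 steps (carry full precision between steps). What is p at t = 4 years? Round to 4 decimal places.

Update rule: p ← p + [m·(1−p) − e·p]·Δt with Δt = 1.
t = 1: p = 0.27300 + (+0.37552) = 0.64852
t = 2: p = 0.64852 + (-0.03229) = 0.61623
t = 3: p = 0.61623 + (+0.00278) = 0.61900
t = 4: p = 0.61900 + (-0.00024) = 0.61877

0.6188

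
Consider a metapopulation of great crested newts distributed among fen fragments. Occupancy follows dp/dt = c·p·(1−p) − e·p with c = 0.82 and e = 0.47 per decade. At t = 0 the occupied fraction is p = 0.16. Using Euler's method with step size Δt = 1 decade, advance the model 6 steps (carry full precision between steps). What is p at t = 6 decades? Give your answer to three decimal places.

0.360

Update rule: p ← p + [c·p·(1−p) − e·p]·Δt with Δt = 1.
p: 0.16000 → 0.19501  (Δp = +0.03501)
p: 0.19501 → 0.23208  (Δp = +0.03707)
p: 0.23208 → 0.26914  (Δp = +0.03706)
p: 0.26914 → 0.30394  (Δp = +0.03480)
p: 0.30394 → 0.33457  (Δp = +0.03063)
p: 0.33457 → 0.35988  (Δp = +0.02531)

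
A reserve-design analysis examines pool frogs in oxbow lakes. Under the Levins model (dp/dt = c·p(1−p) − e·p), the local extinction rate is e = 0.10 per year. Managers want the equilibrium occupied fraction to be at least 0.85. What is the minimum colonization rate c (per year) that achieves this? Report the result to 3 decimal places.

p* = 1 − e/c ≥ 0.85 requires e/c ≤ 0.1500, i.e. c ≥ e/0.1500.
c_min = 0.10/0.1500 = 0.6667.

0.667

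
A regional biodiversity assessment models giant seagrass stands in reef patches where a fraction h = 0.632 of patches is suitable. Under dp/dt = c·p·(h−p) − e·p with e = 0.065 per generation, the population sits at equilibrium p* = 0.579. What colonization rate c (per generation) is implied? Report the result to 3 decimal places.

1.226

At equilibrium c(h−p*) = e, so c = e/(h−p*).
c = 0.065/(0.632 − 0.579) = 0.065/0.0530 = 1.2264.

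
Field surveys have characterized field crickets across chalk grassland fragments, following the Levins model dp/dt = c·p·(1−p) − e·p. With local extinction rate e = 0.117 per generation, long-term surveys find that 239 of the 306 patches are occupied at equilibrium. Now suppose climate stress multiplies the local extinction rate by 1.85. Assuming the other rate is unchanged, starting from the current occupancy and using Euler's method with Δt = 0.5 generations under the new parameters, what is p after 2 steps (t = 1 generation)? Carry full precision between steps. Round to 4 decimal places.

Observed p* = 239/306 = 0.78105.
Balance c(1−p*) = e gives c = e/(1 − 0.78105) = 0.117/0.21895 = 0.53436.
Starting from p₀ = 0.78105; update p ← p + (dp/dt)·Δt with the new parameters.
p: 0.78105 → 0.74221  (Δp = -0.03884)
p: 0.74221 → 0.71300  (Δp = -0.02920)

0.7130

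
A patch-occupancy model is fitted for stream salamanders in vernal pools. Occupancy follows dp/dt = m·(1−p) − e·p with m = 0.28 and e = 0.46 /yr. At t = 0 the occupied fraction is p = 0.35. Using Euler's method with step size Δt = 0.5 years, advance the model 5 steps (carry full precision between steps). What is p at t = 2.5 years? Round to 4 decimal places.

Update rule: p ← p + [m·(1−p) − e·p]·Δt with Δt = 0.5.
  1  |  dp/dt·Δt = +0.010500  |  p_1 = 0.360500
  2  |  dp/dt·Δt = +0.006615  |  p_2 = 0.367115
  3  |  dp/dt·Δt = +0.004167  |  p_3 = 0.371282
  4  |  dp/dt·Δt = +0.002625  |  p_4 = 0.373908
  5  |  dp/dt·Δt = +0.001654  |  p_5 = 0.375562

0.3756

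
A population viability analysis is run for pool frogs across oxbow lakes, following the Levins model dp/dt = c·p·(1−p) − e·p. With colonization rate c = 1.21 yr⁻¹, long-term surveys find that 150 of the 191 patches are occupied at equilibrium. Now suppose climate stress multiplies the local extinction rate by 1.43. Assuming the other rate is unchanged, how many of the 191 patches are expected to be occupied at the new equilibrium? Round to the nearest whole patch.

Observed p* = 150/191 = 0.78534.
Balance c(1−p*) = e gives e = 1.21×(1 − 0.78534) = 0.25974.
New p* = 1 − e/c = 1 − 0.37143/1.21000 = 0.69303.
Expected occupied = 191 × 0.69303 = 132.37 ≈ 132.

132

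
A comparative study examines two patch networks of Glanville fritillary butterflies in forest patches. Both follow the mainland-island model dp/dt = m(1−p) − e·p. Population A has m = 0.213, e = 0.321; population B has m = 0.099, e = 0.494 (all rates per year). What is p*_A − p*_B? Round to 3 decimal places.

0.232

A: p*_A = m/(m+e) = 0.213/0.5340 = 0.3989.
B: p*_B = 0.099/0.5930 = 0.1669.
p*_A − p*_B = 0.3989 − 0.1669 = 0.2319.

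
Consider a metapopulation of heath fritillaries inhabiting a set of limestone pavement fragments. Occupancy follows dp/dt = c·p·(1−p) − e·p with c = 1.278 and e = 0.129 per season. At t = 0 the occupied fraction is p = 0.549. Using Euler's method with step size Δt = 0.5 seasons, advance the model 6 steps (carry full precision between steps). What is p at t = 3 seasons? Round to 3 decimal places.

0.893

Update rule: p ← p + [c·p·(1−p) − e·p]·Δt with Δt = 0.5.
p: 0.54900 → 0.67181  (Δp = +0.12281)
p: 0.67181 → 0.76936  (Δp = +0.09756)
p: 0.76936 → 0.83313  (Δp = +0.06376)
p: 0.83313 → 0.86823  (Δp = +0.03510)
p: 0.86823 → 0.88533  (Δp = +0.01711)
p: 0.88533 → 0.89310  (Δp = +0.00777)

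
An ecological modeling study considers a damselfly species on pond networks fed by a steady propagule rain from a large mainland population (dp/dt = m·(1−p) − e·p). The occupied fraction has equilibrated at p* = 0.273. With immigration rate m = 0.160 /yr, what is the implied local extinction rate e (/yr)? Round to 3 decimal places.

0.426

At equilibrium m(1−p*) = e·p*, so e = m(1−p*)/p*.
e = 0.160 × 0.7270 / 0.273 = 0.4261.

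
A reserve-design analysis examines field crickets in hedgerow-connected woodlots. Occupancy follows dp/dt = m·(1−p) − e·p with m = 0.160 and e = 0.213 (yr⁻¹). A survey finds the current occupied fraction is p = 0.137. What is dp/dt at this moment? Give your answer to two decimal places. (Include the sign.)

0.11

Colonization term: m·(1−p) = 0.160×0.8630 = 0.13808.
Extinction term: e·p = 0.02918.
dp/dt = 0.13808 − 0.02918 = 0.10890.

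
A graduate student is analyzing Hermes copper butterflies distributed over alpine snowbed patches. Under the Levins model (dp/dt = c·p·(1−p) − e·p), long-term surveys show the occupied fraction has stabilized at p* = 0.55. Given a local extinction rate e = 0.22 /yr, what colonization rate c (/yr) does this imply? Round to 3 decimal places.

0.489

At equilibrium c(1−p*) = e, so c = e/(1−p*).
c = 0.22/(1 − 0.55) = 0.22/0.4500 = 0.4889.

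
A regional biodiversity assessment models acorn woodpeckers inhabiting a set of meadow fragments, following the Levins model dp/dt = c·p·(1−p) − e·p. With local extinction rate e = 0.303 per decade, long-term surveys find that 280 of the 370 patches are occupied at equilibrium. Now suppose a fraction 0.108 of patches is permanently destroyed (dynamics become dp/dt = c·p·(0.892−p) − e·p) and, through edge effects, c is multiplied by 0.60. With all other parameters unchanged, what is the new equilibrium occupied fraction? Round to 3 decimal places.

Observed p* = 280/370 = 0.75676.
Balance c(1−p*) = e gives c = e/(1 − 0.75676) = 0.303/0.24324 = 1.24568.
New p* = 0.892 − e/c = 0.892 − 0.30300/0.74741 = 0.48660.

0.487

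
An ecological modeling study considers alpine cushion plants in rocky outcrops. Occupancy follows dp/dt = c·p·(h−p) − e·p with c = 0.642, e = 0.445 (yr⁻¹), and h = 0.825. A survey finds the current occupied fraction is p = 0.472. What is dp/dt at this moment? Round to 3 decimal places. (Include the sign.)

Colonization term: c·p·(h−p) = 0.642×0.472×0.3530 = 0.10697.
Extinction term: e·p = 0.21004.
dp/dt = 0.10697 − 0.21004 = -0.10307.

-0.103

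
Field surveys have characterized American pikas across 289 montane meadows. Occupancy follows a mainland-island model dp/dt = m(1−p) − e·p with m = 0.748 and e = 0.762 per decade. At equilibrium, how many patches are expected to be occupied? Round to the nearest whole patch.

p* = m/(m+e) = 0.748/1.5100 = 0.4954.
Expected occupied patches = N × p* = 289 × 0.4954 = 143.16 ≈ 143.

143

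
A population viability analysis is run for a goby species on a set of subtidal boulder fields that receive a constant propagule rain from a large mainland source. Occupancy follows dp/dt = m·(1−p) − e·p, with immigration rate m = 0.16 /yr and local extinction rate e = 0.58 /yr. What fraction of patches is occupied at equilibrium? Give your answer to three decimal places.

Setting dp/dt = 0: m − m·p* = e·p*, so m = (m+e)·p*.
p* = m/(m+e) = 0.16/(0.16+0.58) = 0.16/0.7400 = 0.2162.

0.216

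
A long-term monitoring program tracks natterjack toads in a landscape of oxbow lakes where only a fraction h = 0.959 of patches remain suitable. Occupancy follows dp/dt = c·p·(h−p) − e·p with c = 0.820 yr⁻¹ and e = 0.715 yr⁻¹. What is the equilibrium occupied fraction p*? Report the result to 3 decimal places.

0.087

Setting dp/dt = 0 and dividing by p* gives c·(h−p*) = e.
So p* = h − e/c = 0.959 − 0.715/0.820 = 0.959 − 0.8720 = 0.0870.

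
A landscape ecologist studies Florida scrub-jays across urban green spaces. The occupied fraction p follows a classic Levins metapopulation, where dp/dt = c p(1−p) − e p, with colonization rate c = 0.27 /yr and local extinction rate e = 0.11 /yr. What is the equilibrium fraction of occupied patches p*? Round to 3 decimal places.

Setting dp/dt = 0 and dividing through by p* gives c·(1−p*) = e.
So p* = 1 − e/c = 1 − 0.11/0.27 = 1 − 0.4074 = 0.5926.

0.593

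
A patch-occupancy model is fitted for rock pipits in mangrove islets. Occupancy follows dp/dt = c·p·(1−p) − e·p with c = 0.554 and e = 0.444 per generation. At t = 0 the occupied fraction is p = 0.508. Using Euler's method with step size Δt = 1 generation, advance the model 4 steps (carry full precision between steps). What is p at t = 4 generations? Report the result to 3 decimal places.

0.309

Update rule: p ← p + [c·p·(1−p) − e·p]·Δt with Δt = 1.
p: 0.50800 → 0.42091  (Δp = -0.08709)
p: 0.42091 → 0.36906  (Δp = -0.05185)
p: 0.36906 → 0.33420  (Δp = -0.03486)
p: 0.33420 → 0.30909  (Δp = -0.02511)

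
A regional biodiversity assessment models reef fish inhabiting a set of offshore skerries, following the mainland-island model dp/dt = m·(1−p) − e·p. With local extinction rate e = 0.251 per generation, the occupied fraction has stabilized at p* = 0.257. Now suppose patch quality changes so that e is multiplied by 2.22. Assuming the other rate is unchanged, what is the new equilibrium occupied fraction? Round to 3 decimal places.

Balance m(1−p*) = e·p* gives m = e·p*/(1−p*) = 0.251×0.25700/0.74300 = 0.08682.
New p* = m/(m+e) = 0.08682/(0.08682+0.55722) = 0.13481.

0.135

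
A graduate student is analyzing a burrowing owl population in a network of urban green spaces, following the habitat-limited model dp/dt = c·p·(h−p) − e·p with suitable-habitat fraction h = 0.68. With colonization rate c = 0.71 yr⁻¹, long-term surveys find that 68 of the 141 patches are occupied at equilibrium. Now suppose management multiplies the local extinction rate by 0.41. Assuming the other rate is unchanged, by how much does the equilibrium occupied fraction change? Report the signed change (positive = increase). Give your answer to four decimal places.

0.1167

Observed p* = 68/141 = 0.48227.
Balance c(h−p*) = e gives e = 0.71×(0.68 − 0.48227) = 0.14039.
New p* = 0.68 − e/c = 0.68 − 0.05756/0.71000 = 0.59893.
Δp* = 0.59893 − 0.48227 = +0.11666.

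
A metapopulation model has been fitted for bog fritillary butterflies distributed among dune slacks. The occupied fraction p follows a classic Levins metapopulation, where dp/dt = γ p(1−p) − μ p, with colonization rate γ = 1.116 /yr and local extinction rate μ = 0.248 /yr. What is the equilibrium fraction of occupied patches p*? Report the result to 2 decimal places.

0.78

Setting dp/dt = 0 and dividing through by p* gives γ·(1−p*) = μ.
So p* = 1 − μ/γ = 1 − 0.248/1.116 = 1 − 0.2222 = 0.7778.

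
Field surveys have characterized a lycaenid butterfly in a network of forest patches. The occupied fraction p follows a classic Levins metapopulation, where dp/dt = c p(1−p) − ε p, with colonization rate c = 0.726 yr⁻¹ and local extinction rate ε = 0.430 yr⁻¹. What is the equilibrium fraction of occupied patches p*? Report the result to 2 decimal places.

At equilibrium, colonization balances extinction: c·p*·(1−p*) = ε·p*.
So p* = 1 − ε/c = 1 − 0.430/0.726 = 1 − 0.5923 = 0.4077.

0.41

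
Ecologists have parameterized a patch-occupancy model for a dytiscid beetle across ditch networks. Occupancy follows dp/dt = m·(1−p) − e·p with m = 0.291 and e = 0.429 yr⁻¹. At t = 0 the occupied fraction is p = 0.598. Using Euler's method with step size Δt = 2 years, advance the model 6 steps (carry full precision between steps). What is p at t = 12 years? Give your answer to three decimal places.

0.406

Update rule: p ← p + [m·(1−p) − e·p]·Δt with Δt = 2.
step 1: Δp = -0.27912, p = 0.31888
step 2: Δp = +0.12281, p = 0.44169
step 3: Δp = -0.05404, p = 0.38766
step 4: Δp = +0.02378, p = 0.41143
step 5: Δp = -0.01046, p = 0.40097
step 6: Δp = +0.00460, p = 0.40557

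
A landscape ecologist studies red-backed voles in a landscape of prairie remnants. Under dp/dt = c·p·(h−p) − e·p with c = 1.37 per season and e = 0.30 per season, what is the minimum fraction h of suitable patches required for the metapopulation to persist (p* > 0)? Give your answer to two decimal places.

0.22

p* = h − e/c is positive only when h > e/c.
h_min = e/c = 0.30/1.37 = 0.2190.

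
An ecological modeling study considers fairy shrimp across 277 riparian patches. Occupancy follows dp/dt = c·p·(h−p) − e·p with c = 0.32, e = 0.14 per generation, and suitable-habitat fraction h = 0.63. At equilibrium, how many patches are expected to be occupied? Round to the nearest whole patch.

53

p* = h − e/c = 0.63 − 0.4375 = 0.1925.
Expected occupied patches = N × p* = 277 × 0.1925 = 53.32 ≈ 53.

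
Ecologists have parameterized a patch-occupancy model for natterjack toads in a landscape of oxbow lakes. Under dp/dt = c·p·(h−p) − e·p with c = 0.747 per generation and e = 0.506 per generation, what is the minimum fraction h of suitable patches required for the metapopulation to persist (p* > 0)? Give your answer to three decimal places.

p* = h − e/c is positive only when h > e/c.
h_min = e/c = 0.506/0.747 = 0.6774.

0.677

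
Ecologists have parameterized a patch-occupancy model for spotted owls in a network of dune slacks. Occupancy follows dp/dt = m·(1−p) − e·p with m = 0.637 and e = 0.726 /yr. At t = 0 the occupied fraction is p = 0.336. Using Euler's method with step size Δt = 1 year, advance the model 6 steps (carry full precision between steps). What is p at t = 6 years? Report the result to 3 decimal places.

0.467

Update rule: p ← p + [m·(1−p) − e·p]·Δt with Δt = 1.
p: 0.33600 → 0.51503  (Δp = +0.17903)
p: 0.51503 → 0.45004  (Δp = -0.06499)
p: 0.45004 → 0.47363  (Δp = +0.02359)
p: 0.47363 → 0.46507  (Δp = -0.00856)
p: 0.46507 → 0.46818  (Δp = +0.00311)
p: 0.46818 → 0.46705  (Δp = -0.00113)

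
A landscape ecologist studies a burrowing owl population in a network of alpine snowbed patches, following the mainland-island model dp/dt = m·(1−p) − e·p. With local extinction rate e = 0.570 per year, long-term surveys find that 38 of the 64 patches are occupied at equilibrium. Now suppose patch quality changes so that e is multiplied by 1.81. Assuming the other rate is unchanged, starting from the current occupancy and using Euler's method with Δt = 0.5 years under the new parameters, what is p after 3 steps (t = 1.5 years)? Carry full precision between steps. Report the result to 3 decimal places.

Observed p* = 38/64 = 0.59375.
Balance m(1−p*) = e·p* gives m = e·p*/(1−p*) = 0.570×0.59375/0.40625 = 0.83308.
Starting from p₀ = 0.59375; update p ← p + (dp/dt)·Δt with the new parameters.
  1  |  dp/dt·Δt = -0.137067  |  p_1 = 0.456683
  2  |  dp/dt·Δt = -0.009267  |  p_2 = 0.447415
  3  |  dp/dt·Δt = -0.000627  |  p_3 = 0.446789

0.447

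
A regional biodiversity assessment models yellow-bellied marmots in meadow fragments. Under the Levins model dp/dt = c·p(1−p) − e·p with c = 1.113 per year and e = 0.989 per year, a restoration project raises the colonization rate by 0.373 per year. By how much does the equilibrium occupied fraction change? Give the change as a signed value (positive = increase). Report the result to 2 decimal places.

0.22

Before: p* = 1 − 0.989/1.113 = 0.1114.
After the change, c = 1.486, e = 0.989, so p* = 1 − 0.989/1.486 = 0.3345.
Δp* = 0.3345 − 0.1114 = +0.2230.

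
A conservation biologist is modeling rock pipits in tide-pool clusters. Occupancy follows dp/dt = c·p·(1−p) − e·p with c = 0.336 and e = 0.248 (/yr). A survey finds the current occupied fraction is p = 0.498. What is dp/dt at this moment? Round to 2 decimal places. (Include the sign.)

Colonization term: c·p·(1−p) = 0.336×0.498×0.5020 = 0.08400.
Extinction term: e·p = 0.12350.
dp/dt = 0.08400 − 0.12350 = -0.03951.

-0.04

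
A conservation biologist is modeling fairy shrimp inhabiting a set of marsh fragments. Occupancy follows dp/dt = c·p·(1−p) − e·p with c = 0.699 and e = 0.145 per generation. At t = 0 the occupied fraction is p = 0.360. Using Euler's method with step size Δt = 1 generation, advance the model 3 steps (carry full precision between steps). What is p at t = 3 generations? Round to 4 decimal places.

0.6624

Update rule: p ← p + [c·p·(1−p) − e·p]·Δt with Δt = 1.
t = 1: p = 0.36000 + (+0.10885) = 0.46885
t = 2: p = 0.46885 + (+0.10609) = 0.57494
t = 3: p = 0.57494 + (+0.08746) = 0.66240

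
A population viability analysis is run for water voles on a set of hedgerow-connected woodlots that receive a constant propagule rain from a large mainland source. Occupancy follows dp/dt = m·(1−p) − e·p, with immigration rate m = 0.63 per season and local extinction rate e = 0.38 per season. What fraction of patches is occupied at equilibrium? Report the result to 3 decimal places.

Setting dp/dt = 0: m − m·p* = e·p*, so m = (m+e)·p*.
p* = m/(m+e) = 0.63/(0.63+0.38) = 0.63/1.0100 = 0.6238.

0.624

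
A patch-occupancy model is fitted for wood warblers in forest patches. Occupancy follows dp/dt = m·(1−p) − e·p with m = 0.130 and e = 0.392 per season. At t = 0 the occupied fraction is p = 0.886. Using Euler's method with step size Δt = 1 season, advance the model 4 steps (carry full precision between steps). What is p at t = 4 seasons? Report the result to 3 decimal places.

Update rule: p ← p + [m·(1−p) − e·p]·Δt with Δt = 1.
p: 0.88600 → 0.55351  (Δp = -0.33249)
p: 0.55351 → 0.39458  (Δp = -0.15893)
p: 0.39458 → 0.31861  (Δp = -0.07597)
p: 0.31861 → 0.28229  (Δp = -0.03631)

0.282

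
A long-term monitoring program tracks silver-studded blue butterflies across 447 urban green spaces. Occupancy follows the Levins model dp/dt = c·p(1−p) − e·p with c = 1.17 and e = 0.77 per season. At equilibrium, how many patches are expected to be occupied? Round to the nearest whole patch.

153

p* = 1 − e/c = 1 − 0.77/1.17 = 0.3419.
Expected occupied patches = N × p* = 447 × 0.3419 = 152.82 ≈ 153.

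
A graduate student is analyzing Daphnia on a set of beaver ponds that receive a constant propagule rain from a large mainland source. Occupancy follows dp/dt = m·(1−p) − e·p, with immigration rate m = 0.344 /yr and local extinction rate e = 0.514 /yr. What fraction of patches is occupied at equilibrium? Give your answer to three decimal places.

Setting dp/dt = 0: m − m·p* = e·p*, so m = (m+e)·p*.
p* = m/(m+e) = 0.344/(0.344+0.514) = 0.344/0.8580 = 0.4009.

0.401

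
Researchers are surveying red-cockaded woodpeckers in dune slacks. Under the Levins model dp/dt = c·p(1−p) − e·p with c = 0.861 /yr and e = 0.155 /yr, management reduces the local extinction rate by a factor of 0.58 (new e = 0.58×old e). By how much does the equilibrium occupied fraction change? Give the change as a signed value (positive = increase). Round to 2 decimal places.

Before: p* = 1 − 0.155/0.861 = 0.8200.
After the change, c = 0.861, e = 0.0899, so p* = 1 − 0.0899/0.861 = 0.8956.
Δp* = 0.8956 − 0.8200 = +0.0756.

0.08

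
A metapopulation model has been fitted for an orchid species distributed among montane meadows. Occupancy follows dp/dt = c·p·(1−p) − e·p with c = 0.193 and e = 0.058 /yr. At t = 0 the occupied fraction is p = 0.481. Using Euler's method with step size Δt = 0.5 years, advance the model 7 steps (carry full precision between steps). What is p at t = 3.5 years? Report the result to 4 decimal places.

Update rule: p ← p + [c·p·(1−p) − e·p]·Δt with Δt = 0.5.
  1  |  dp/dt·Δt = +0.010141  |  p_1 = 0.491141
  2  |  dp/dt·Δt = +0.009874  |  p_2 = 0.501015
  3  |  dp/dt·Δt = +0.009595  |  p_3 = 0.510611
  4  |  dp/dt·Δt = +0.009306  |  p_4 = 0.519917
  5  |  dp/dt·Δt = +0.009009  |  p_5 = 0.528926
  6  |  dp/dt·Δt = +0.008705  |  p_6 = 0.537632
  7  |  dp/dt·Δt = +0.008397  |  p_7 = 0.546029

0.5460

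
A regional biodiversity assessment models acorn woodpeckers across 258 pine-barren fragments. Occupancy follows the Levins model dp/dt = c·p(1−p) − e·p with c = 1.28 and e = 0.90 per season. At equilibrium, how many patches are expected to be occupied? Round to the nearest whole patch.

77

p* = 1 − e/c = 1 − 0.90/1.28 = 0.2969.
Expected occupied patches = N × p* = 258 × 0.2969 = 76.59 ≈ 77.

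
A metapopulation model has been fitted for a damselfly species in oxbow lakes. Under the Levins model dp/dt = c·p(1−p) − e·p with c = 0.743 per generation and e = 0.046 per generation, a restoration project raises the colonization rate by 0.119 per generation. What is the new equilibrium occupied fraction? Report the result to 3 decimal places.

0.947

Before: p* = 1 − 0.046/0.743 = 0.9381.
After the change, c = 0.862, e = 0.046, so p* = 1 − 0.046/0.862 = 0.9466.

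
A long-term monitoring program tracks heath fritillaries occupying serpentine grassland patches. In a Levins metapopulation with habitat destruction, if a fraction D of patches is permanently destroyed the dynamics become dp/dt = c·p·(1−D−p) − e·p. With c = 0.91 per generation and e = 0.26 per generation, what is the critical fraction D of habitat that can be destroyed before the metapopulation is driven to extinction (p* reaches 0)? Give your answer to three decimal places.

The nontrivial equilibrium is p* = (1−D) − e/c; extinction occurs when this hits zero.
So D_crit = 1 − e/c = 1 − 0.26/0.91 = 1 − 0.2857 = 0.7143.
This equals the undisturbed p*, a classic result of Lande's extension.

0.714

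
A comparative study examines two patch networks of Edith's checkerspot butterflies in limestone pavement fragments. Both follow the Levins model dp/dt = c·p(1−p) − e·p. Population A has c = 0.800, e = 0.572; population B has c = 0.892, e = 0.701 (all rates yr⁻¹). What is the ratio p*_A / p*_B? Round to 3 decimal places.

1.331

A: p*_A = 1 − 0.572/0.800 = 0.2850.
B: p*_B = 1 − 0.701/0.892 = 0.2141.
p*_A / p*_B = 0.2850/0.2141 = 1.3310.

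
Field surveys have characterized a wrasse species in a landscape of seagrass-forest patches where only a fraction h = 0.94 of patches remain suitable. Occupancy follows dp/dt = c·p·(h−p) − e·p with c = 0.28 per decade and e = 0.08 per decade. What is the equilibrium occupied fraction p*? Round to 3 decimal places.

Setting dp/dt = 0 and dividing by p* gives c·(h−p*) = e.
So p* = h − e/c = 0.94 − 0.08/0.28 = 0.94 − 0.2857 = 0.6543.

0.654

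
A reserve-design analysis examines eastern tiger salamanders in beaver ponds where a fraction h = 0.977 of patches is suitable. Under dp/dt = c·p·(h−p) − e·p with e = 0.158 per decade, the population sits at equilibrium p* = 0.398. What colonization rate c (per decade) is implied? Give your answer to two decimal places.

At equilibrium c(h−p*) = e, so c = e/(h−p*).
c = 0.158/(0.977 − 0.398) = 0.158/0.5790 = 0.2729.

0.27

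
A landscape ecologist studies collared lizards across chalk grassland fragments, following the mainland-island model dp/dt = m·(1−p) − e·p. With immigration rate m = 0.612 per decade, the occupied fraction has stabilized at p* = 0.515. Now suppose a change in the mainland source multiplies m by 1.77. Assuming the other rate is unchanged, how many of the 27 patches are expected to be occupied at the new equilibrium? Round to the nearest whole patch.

18

Balance m(1−p*) = e·p* gives e = m(1−p*)/p* = 0.612×0.48500/0.51500 = 0.57635.
New p* = m/(m+e) = 1.08324/(1.08324+0.57635) = 0.65272.
Expected occupied = 27 × 0.65272 = 17.62 ≈ 18.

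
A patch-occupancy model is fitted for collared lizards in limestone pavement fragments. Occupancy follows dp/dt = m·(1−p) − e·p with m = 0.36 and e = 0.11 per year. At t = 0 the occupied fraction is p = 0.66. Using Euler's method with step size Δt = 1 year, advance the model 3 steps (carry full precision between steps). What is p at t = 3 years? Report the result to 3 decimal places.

Update rule: p ← p + [m·(1−p) − e·p]·Δt with Δt = 1.
p: 0.66000 → 0.70980  (Δp = +0.04980)
p: 0.70980 → 0.73619  (Δp = +0.02639)
p: 0.73619 → 0.75018  (Δp = +0.01399)

0.750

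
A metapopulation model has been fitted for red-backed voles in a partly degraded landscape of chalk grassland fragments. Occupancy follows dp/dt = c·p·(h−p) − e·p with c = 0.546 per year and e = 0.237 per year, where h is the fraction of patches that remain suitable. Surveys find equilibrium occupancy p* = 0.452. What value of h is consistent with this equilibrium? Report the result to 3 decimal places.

0.886

At equilibrium c(h−p*) = e, so h = p* + e/c.
h = 0.452 + 0.237/0.546 = 0.452 + 0.4341 = 0.8861.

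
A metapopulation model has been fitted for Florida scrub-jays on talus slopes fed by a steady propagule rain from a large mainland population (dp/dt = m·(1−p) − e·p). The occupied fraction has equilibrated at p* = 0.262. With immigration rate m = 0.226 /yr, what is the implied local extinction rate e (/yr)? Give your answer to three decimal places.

At equilibrium m(1−p*) = e·p*, so e = m(1−p*)/p*.
e = 0.226 × 0.7380 / 0.262 = 0.6366.

0.637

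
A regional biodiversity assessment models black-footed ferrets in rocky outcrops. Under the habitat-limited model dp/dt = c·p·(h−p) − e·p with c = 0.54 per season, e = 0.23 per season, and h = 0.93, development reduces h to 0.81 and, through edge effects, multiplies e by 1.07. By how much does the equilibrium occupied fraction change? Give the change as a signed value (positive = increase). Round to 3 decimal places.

-0.150

Before: p* = h − e/c = 0.93 − 0.23/0.54 = 0.93 − 0.4259 = 0.5041.
After: c = 0.54, e = 0.2461, h = 0.81; p* = 0.81 − 0.2461/0.54 = 0.3543.
Δp* = 0.3543 − 0.5041 = -0.1498.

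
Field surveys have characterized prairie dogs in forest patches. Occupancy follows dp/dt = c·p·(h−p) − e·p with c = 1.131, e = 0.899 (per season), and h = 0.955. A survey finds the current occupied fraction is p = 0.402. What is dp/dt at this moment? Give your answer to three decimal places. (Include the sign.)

-0.110

Colonization term: c·p·(h−p) = 1.131×0.402×0.5530 = 0.25143.
Extinction term: e·p = 0.36140.
dp/dt = 0.25143 − 0.36140 = -0.10997.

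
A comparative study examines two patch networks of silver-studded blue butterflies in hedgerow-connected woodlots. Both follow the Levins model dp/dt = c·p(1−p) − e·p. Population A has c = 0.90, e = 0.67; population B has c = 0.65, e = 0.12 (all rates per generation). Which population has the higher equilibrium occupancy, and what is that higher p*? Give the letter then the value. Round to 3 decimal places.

A: p*_A = 1 − 0.67/0.90 = 0.2556.
B: p*_B = 1 − 0.12/0.65 = 0.8154.
B is higher at 0.8154.

B, 0.815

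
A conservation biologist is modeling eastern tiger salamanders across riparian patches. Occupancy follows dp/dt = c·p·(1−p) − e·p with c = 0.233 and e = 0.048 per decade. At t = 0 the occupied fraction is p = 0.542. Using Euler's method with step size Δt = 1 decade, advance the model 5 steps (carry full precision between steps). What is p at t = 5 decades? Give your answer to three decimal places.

Update rule: p ← p + [c·p·(1−p) − e·p]·Δt with Δt = 1.
p: 0.54200 → 0.57382  (Δp = +0.03182)
p: 0.57382 → 0.60326  (Δp = +0.02944)
p: 0.60326 → 0.63007  (Δp = +0.02681)
p: 0.63007 → 0.65413  (Δp = +0.02406)
p: 0.65413 → 0.67545  (Δp = +0.02132)

0.675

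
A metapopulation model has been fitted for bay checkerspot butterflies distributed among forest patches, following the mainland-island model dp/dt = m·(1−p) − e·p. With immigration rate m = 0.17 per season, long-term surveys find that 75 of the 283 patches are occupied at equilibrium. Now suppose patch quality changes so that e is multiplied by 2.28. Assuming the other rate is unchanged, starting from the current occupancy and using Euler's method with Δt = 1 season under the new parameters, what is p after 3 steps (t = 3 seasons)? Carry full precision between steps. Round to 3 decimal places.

Observed p* = 75/283 = 0.26502.
Balance m(1−p*) = e·p* gives e = m(1−p*)/p* = 0.17×0.73498/0.26502 = 0.47147.
Starting from p₀ = 0.26502; update p ← p + (dp/dt)·Δt with the new parameters.
  1  |  dp/dt·Δt = -0.159932  |  p_1 = 0.105086
  2  |  dp/dt·Δt = +0.039174  |  p_2 = 0.144260
  3  |  dp/dt·Δt = -0.009596  |  p_3 = 0.134664

0.135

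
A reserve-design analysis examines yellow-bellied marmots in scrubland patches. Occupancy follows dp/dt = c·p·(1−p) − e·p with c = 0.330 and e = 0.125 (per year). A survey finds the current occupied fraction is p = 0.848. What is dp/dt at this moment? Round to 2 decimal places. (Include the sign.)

-0.06

Colonization term: c·p·(1−p) = 0.330×0.848×0.1520 = 0.04254.
Extinction term: e·p = 0.10600.
dp/dt = 0.04254 − 0.10600 = -0.06346.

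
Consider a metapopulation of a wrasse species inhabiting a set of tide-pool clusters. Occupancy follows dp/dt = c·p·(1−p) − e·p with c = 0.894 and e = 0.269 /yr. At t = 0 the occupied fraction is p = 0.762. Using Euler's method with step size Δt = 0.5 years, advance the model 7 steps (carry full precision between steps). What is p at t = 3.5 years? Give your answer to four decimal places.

Update rule: p ← p + [c·p·(1−p) − e·p]·Δt with Δt = 0.5.
p: 0.76200 → 0.74058  (Δp = -0.02142)
p: 0.74058 → 0.72685  (Δp = -0.01373)
p: 0.72685 → 0.71783  (Δp = -0.00901)
p: 0.71783 → 0.71182  (Δp = -0.00601)
p: 0.71182 → 0.70778  (Δp = -0.00405)
p: 0.70778 → 0.70503  (Δp = -0.00274)
p: 0.70503 → 0.70317  (Δp = -0.00187)

0.7032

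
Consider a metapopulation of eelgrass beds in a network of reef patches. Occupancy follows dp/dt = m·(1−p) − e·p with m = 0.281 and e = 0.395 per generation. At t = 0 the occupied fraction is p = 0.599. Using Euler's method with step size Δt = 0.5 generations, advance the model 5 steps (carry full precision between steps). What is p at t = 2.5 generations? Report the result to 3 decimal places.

0.439

Update rule: p ← p + [m·(1−p) − e·p]·Δt with Δt = 0.5.
t = 0.5: p = 0.59900 + (-0.06196) = 0.53704
t = 1: p = 0.53704 + (-0.04102) = 0.49602
t = 1.5: p = 0.49602 + (-0.02715) = 0.46886
t = 2: p = 0.46886 + (-0.01798) = 0.45089
t = 2.5: p = 0.45089 + (-0.01190) = 0.43899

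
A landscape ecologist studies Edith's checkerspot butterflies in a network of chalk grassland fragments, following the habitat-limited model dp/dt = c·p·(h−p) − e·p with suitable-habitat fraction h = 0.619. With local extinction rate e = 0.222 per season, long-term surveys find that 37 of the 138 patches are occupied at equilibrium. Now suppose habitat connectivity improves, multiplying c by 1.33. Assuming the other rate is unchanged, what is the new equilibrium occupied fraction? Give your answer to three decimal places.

0.355

Observed p* = 37/138 = 0.26812.
Balance c(h−p*) = e gives c = e/(0.619 − 0.26812) = 0.222/0.35088 = 0.63269.
New p* = 0.619 − e/c = 0.619 − 0.22200/0.84148 = 0.35518.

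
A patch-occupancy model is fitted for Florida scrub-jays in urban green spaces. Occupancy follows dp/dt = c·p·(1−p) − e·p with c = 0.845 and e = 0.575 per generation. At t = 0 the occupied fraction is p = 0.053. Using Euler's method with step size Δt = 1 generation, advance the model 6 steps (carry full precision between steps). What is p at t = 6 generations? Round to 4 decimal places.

0.1536

Update rule: p ← p + [c·p·(1−p) − e·p]·Δt with Δt = 1.
step 1: Δp = +0.01194, p = 0.06494
step 2: Δp = +0.01397, p = 0.07891
step 3: Δp = +0.01604, p = 0.09495
step 4: Δp = +0.01802, p = 0.11297
step 5: Δp = +0.01972, p = 0.13269
step 6: Δp = +0.02095, p = 0.15363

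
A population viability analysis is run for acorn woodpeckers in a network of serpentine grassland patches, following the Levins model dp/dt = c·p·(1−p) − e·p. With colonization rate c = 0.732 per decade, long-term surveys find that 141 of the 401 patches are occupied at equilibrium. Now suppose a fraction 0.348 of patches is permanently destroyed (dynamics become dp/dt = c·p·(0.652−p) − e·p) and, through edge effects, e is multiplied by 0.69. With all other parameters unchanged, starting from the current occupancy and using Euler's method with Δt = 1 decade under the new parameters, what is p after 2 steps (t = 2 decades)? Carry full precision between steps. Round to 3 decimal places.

Observed p* = 141/401 = 0.35162.
Balance c(1−p*) = e gives e = 0.732×(1 − 0.35162) = 0.47461.
Starting from p₀ = 0.35162; update p ← p + (dp/dt)·Δt with the new parameters.
step 1: Δp = -0.03784, p = 0.31378
step 2: Δp = -0.02507, p = 0.28871

0.289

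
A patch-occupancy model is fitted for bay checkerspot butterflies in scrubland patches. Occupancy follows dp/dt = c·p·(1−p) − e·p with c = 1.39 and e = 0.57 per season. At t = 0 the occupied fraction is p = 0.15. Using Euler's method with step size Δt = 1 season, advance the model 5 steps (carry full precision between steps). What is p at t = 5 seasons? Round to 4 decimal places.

Update rule: p ← p + [c·p·(1−p) − e·p]·Δt with Δt = 1.
step 1: Δp = +0.09173, p = 0.24172
step 2: Δp = +0.11700, p = 0.35872
step 3: Δp = +0.11529, p = 0.47401
step 4: Δp = +0.07638, p = 0.55038
step 5: Δp = +0.03025, p = 0.58064

0.5806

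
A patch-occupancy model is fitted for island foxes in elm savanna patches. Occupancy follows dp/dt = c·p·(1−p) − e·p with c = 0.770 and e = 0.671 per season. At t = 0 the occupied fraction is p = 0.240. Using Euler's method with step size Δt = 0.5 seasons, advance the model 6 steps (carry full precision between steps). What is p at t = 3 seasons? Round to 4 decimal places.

0.1944

Update rule: p ← p + [c·p·(1−p) − e·p]·Δt with Δt = 0.5.
t = 0.5: p = 0.24000 + (-0.01030) = 0.22970
t = 1: p = 0.22970 + (-0.00894) = 0.22076
t = 1.5: p = 0.22076 + (-0.00784) = 0.21292
t = 2: p = 0.21292 + (-0.00691) = 0.20601
t = 2.5: p = 0.20601 + (-0.00614) = 0.19987
t = 3: p = 0.19987 + (-0.00549) = 0.19438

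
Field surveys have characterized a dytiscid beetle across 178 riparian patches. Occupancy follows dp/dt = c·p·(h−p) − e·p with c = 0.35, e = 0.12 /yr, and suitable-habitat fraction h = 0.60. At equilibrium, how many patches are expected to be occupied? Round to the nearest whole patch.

p* = h − e/c = 0.60 − 0.3429 = 0.2571.
Expected occupied patches = N × p* = 178 × 0.2571 = 45.77 ≈ 46.

46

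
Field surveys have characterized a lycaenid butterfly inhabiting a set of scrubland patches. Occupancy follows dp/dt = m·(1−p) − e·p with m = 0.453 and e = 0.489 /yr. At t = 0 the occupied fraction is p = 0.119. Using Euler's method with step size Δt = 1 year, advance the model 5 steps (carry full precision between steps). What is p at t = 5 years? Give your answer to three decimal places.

0.481

Update rule: p ← p + [m·(1−p) − e·p]·Δt with Δt = 1.
p: 0.11900 → 0.45990  (Δp = +0.34090)
p: 0.45990 → 0.47967  (Δp = +0.01977)
p: 0.47967 → 0.48082  (Δp = +0.00115)
p: 0.48082 → 0.48089  (Δp = +0.00007)
p: 0.48089 → 0.48089  (Δp = +0.00000)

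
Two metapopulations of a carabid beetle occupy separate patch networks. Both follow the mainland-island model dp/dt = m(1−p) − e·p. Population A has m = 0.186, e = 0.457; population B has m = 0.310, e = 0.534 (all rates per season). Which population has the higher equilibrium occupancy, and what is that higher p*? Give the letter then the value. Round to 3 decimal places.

A: p*_A = m/(m+e) = 0.186/0.6430 = 0.2893.
B: p*_B = 0.310/0.8440 = 0.3673.
B is higher at 0.3673.

B, 0.367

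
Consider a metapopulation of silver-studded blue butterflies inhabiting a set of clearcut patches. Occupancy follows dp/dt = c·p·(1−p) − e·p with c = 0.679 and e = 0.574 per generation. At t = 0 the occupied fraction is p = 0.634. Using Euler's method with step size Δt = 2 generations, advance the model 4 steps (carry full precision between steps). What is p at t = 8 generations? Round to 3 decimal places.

0.180

Update rule: p ← p + [c·p·(1−p) − e·p]·Δt with Δt = 2.
t = 2: p = 0.63400 + (-0.41272) = 0.22128
t = 4: p = 0.22128 + (-0.02003) = 0.20126
t = 6: p = 0.20126 + (-0.01274) = 0.18852
t = 8: p = 0.18852 + (-0.00867) = 0.17984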